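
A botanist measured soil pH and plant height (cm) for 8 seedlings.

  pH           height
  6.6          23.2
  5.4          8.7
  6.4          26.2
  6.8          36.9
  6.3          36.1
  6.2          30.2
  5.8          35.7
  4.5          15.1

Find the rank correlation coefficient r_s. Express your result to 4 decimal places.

0.5714

Rank pH: 7, 2, 6, 8, 5, 4, 3, 1
Rank height: 3, 1, 4, 8, 7, 5, 6, 2
d = rank(pH) − rank(height): 4, 1, 2, 0, -2, -1, -3, -1; Σd² = 36
ρ = 1 − 6Σd² / [n(n²−1)] = 1 − 6×36 / (8×63) = 1 − 216/504 ≈ 0.5714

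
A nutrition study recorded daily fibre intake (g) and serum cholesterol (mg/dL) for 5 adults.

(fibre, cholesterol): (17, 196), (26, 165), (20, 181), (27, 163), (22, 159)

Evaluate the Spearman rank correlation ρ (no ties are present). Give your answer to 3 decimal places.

Rank fibre: 1, 4, 2, 5, 3
Rank cholesterol: 5, 3, 4, 2, 1
d = rank(fibre) − rank(cholesterol): -4, 1, -2, 3, 2; Σd² = 34
ρ = 1 − 6Σd² / [n(n²−1)] = 1 − 6×34 / (5×24) = 1 − 204/120 ≈ -0.700

-0.700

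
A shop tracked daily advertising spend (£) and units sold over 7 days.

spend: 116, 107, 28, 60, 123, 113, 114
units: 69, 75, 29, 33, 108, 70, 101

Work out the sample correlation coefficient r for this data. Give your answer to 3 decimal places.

0.879

n = 7, Σx = 661, Σy = 485, Σx² = 70183, Σy² = 39081, Σxy = 51529
nΣxy − ΣxΣy = 360703 − 320585 = 40118
nΣx² − (Σx)² = 491281 − 436921 = 54360; nΣy² − (Σy)² = 273567 − 235225 = 38342
r = 40118 / √(54360 × 38342) = 40118 / 45653.8182 ≈ 0.879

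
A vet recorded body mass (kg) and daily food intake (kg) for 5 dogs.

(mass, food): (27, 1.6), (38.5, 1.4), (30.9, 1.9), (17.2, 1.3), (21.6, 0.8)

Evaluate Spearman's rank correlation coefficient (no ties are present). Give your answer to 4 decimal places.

Rank mass: 3, 5, 4, 1, 2
Rank food: 4, 3, 5, 2, 1
d = rank(mass) − rank(food): -1, 2, -1, -1, 1; Σd² = 8
ρ = 1 − 6Σd² / [n(n²−1)] = 1 − 6×8 / (5×24) = 1 − 48/120 ≈ 0.6000

0.6000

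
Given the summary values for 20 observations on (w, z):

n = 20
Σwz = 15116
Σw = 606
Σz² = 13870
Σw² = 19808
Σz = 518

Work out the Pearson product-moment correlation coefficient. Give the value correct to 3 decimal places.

-0.715

r = (nΣwz − ΣwΣz) / √[(nΣw² − (Σw)²)(nΣz² − (Σz)²)]
Numerator: 20×15116 − 606×518 = -11588
Denominator: √[(396160 − 367236)(277400 − 268324)] = √[28924 × 9076] = 16202.2907
r = -11588 / 16202.2907 ≈ -0.715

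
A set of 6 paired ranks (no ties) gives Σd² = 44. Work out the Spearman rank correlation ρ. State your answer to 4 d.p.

ρ = 1 − 6Σd² / [n(n²−1)] = 1 − 6×44 / (6×35)
  = 1 − 264/210 = 1 − 1.25714 ≈ -0.2571

-0.2571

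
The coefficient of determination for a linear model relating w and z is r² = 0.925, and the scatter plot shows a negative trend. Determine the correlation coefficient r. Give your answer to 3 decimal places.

|r| = √0.925 = 0.962
The association is negative, so r = −0.962.

-0.962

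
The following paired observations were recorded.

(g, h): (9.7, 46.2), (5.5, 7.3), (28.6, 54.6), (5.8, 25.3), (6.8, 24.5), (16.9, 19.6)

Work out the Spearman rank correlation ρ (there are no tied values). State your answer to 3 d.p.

0.600

Rank g: 4, 1, 6, 2, 3, 5
Rank h: 5, 1, 6, 4, 3, 2
d = rank(g) − rank(h): -1, 0, 0, -2, 0, 3; Σd² = 14
ρ = 1 − 6Σd² / [n(n²−1)] = 1 − 6×14 / (6×35) = 1 − 84/210 ≈ 0.600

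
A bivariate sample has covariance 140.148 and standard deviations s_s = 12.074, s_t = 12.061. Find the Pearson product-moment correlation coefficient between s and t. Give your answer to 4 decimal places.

r = Cov(s,t) / (s_s · s_t) = 140.148 / (12.074 × 12.061)
  = 140.148 / 145.6245 ≈ 0.9624

0.9624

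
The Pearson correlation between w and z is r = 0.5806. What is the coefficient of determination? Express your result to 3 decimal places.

0.337

r² = (0.5806)² = 0.337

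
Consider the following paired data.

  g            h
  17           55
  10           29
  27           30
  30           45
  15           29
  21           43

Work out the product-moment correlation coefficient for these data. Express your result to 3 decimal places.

0.252

n = 6, Σg = 120, Σh = 231, Σg² = 2684, Σh² = 9481, Σgh = 4723
nΣgh − ΣgΣh = 28338 − 27720 = 618
nΣg² − (Σg)² = 16104 − 14400 = 1704; nΣh² − (Σh)² = 56886 − 53361 = 3525
r = 618 / √(1704 × 3525) = 618 / 2450.8366 ≈ 0.252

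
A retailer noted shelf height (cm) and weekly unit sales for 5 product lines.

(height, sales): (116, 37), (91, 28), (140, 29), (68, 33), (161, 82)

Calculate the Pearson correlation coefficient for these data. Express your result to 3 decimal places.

n = 5, Σx = 576, Σy = 209, Σx² = 71882, Σy² = 10807, Σxy = 26346
nΣxy − ΣxΣy = 131730 − 120384 = 11346
nΣx² − (Σx)² = 359410 − 331776 = 27634; nΣy² − (Σy)² = 54035 − 43681 = 10354
r = 11346 / √(27634 × 10354) = 11346 / 16915.1540 ≈ 0.671

0.671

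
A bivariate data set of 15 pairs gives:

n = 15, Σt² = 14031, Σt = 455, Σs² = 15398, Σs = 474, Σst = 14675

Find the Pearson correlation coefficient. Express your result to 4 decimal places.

0.9574

r = (nΣst − ΣsΣt) / √[(nΣs² − (Σs)²)(nΣt² − (Σt)²)]
Numerator: 15×14675 − 474×455 = 4455
Denominator: √[(230970 − 224676)(210465 − 207025)] = √[6294 × 3440] = 4653.1022
r = 4455 / 4653.1022 ≈ 0.9574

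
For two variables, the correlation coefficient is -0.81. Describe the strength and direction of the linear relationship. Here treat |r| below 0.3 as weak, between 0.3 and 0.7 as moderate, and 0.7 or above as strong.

strong negative

r = -0.81 < 0 so the relationship is negative.
|r| = 0.81, which falls in the strong range.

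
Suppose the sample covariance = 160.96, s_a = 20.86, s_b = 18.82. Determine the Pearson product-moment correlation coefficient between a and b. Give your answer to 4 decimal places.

r = Cov(a,b) / (s_a · s_b) = 160.96 / (20.86 × 18.82)
  = 160.96 / 392.5852 ≈ 0.4100

0.4100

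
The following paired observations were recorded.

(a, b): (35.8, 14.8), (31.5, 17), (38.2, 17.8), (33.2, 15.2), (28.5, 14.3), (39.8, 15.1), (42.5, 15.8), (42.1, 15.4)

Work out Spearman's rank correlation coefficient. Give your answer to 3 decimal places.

Rank a: 4, 2, 5, 3, 1, 6, 8, 7
Rank b: 2, 7, 8, 4, 1, 3, 6, 5
d = rank(a) − rank(b): 2, -5, -3, -1, 0, 3, 2, 2; Σd² = 56
ρ = 1 − 6Σd² / [n(n²−1)] = 1 − 6×56 / (8×63) = 1 − 336/504 ≈ 0.333

0.333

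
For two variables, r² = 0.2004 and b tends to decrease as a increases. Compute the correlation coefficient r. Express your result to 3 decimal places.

-0.448

|r| = √0.2004 = 0.448
The association is negative, so r = −0.448.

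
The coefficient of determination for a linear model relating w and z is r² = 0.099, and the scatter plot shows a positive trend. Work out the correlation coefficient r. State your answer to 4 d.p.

|r| = √0.099 = 0.3146
The association is positive, so r = 0.3146.

0.3146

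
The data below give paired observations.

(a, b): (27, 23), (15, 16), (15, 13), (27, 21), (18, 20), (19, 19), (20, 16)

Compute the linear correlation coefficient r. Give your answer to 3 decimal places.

0.820

n = 7, Σa = 141, Σb = 128, Σa² = 2993, Σb² = 2412, Σab = 2664
nΣab − ΣaΣb = 18648 − 18048 = 600
nΣa² − (Σa)² = 20951 − 19881 = 1070; nΣb² − (Σb)² = 16884 − 16384 = 500
r = 600 / √(1070 × 500) = 600 / 731.4369 ≈ 0.820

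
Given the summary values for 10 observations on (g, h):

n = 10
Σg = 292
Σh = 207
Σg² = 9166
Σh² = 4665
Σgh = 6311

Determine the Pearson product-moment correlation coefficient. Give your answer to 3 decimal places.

0.541

r = (nΣgh − ΣgΣh) / √[(nΣg² − (Σg)²)(nΣh² − (Σh)²)]
Numerator: 10×6311 − 292×207 = 2666
Denominator: √[(91660 − 85264)(46650 − 42849)] = √[6396 × 3801] = 4930.6385
r = 2666 / 4930.6385 ≈ 0.541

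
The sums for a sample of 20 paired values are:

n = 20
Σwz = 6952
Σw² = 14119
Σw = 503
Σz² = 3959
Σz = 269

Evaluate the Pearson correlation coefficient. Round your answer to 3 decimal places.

r = (nΣwz − ΣwΣz) / √[(nΣw² − (Σw)²)(nΣz² − (Σz)²)]
Numerator: 20×6952 − 503×269 = 3733
Denominator: √[(282380 − 253009)(79180 − 72361)] = √[29371 × 6819] = 14152.0617
r = 3733 / 14152.0617 ≈ 0.264

0.264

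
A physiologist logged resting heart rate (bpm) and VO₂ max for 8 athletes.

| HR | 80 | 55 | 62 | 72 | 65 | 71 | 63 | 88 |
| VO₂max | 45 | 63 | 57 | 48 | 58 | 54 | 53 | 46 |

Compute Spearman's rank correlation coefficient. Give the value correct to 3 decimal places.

Rank HR: 7, 1, 2, 6, 4, 5, 3, 8
Rank VO₂max: 1, 8, 6, 3, 7, 5, 4, 2
d = rank(HR) − rank(VO₂max): 6, -7, -4, 3, -3, 0, -1, 6; Σd² = 156
ρ = 1 − 6Σd² / [n(n²−1)] = 1 − 6×156 / (8×63) = 1 − 936/504 ≈ -0.857

-0.857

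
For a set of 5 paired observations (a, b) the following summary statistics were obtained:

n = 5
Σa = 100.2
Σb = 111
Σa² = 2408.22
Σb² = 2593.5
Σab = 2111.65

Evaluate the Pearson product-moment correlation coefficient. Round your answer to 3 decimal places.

-0.496

r = (nΣab − ΣaΣb) / √[(nΣa² − (Σa)²)(nΣb² − (Σb)²)]
Numerator: 5×2111.65 − 100.2×111 = -563.95
Denominator: √[(12041.1 − 10040.04)(12967.5 − 12321)] = √[2001.06 × 646.5] = 1137.4029
r = -563.95 / 1137.4029 ≈ -0.496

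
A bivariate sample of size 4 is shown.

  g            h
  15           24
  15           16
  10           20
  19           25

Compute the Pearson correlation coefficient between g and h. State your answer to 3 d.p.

n = 4, Σg = 59, Σh = 85, Σg² = 911, Σh² = 1857, Σgh = 1275
nΣgh − ΣgΣh = 5100 − 5015 = 85
nΣg² − (Σg)² = 3644 − 3481 = 163; nΣh² − (Σh)² = 7428 − 7225 = 203
r = 85 / √(163 × 203) = 85 / 181.9038 ≈ 0.467

0.467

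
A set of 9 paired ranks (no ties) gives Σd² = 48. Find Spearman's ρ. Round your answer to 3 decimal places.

ρ = 1 − 6Σd² / [n(n²−1)] = 1 − 6×48 / (9×80)
  = 1 − 288/720 = 1 − 0.4000 ≈ 0.600

0.600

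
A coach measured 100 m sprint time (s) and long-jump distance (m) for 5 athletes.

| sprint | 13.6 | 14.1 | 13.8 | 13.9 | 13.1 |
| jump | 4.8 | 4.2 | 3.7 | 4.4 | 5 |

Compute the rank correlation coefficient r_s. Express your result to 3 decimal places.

Rank sprint: 2, 5, 3, 4, 1
Rank jump: 4, 2, 1, 3, 5
d = rank(sprint) − rank(jump): -2, 3, 2, 1, -4; Σd² = 34
ρ = 1 − 6Σd² / [n(n²−1)] = 1 − 6×34 / (5×24) = 1 − 204/120 ≈ -0.700

-0.700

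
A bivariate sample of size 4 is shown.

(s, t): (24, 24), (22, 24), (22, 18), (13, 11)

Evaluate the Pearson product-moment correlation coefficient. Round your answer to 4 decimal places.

0.9166

n = 4, Σs = 81, Σt = 77, Σs² = 1713, Σt² = 1597, Σst = 1643
nΣst − ΣsΣt = 6572 − 6237 = 335
nΣs² − (Σs)² = 6852 − 6561 = 291; nΣt² − (Σt)² = 6388 − 5929 = 459
r = 335 / √(291 × 459) = 335 / 365.4709 ≈ 0.9166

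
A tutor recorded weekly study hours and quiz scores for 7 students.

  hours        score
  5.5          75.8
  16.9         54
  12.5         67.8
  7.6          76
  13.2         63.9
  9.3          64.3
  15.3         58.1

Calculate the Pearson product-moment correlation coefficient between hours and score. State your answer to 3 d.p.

-0.923

n = 7, Σx = 80.3, Σy = 459.9, Σx² = 1024.69, Σy² = 30627.79, Σxy = 5085
nΣxy − ΣxΣy = 35595 − 36929.97 = -1334.97
nΣx² − (Σx)² = 7172.83 − 6448.09 = 724.74; nΣy² − (Σy)² = 214394.53 − 211508.01 = 2886.52
r = -1334.97 / √(724.74 × 2886.52) = -1334.97 / 1446.3667 ≈ -0.923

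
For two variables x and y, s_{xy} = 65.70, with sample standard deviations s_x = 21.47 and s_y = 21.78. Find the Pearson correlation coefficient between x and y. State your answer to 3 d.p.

r = Cov(x,y) / (s_x · s_y) = 65.70 / (21.47 × 21.78)
  = 65.70 / 467.6166 ≈ 0.140

0.140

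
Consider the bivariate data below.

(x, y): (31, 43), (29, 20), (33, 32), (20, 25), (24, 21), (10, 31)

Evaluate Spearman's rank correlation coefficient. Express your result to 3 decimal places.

Rank x: 5, 4, 6, 2, 3, 1
Rank y: 6, 1, 5, 3, 2, 4
d = rank(x) − rank(y): -1, 3, 1, -1, 1, -3; Σd² = 22
ρ = 1 − 6Σd² / [n(n²−1)] = 1 − 6×22 / (6×35) = 1 − 132/210 ≈ 0.371

0.371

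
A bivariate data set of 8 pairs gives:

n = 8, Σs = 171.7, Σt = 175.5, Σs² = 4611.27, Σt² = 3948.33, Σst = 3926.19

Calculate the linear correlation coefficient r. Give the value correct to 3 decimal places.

0.529

r = (nΣst − ΣsΣt) / √[(nΣs² − (Σs)²)(nΣt² − (Σt)²)]
Numerator: 8×3926.19 − 171.7×175.5 = 1276.17
Denominator: √[(36890.16 − 29480.89)(31586.64 − 30800.25)] = √[7409.27 × 786.39] = 2413.8301
r = 1276.17 / 2413.8301 ≈ 0.529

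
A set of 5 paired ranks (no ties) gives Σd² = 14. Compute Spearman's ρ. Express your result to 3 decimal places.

0.300

ρ = 1 − 6Σd² / [n(n²−1)] = 1 − 6×14 / (5×24)
  = 1 − 84/120 = 1 − 0.7000 ≈ 0.300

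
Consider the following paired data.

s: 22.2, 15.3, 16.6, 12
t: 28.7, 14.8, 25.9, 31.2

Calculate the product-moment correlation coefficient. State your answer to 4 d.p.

n = 4, Σs = 66.1, Σt = 100.6, Σs² = 1146.49, Σt² = 2686.98, Σst = 1667.92
nΣst − ΣsΣt = 6671.68 − 6649.66 = 22.02
nΣs² − (Σs)² = 4585.96 − 4369.21 = 216.75; nΣt² − (Σt)² = 10747.92 − 10120.36 = 627.56
r = 22.02 / √(216.75 × 627.56) = 22.02 / 368.8138 ≈ 0.0597

0.0597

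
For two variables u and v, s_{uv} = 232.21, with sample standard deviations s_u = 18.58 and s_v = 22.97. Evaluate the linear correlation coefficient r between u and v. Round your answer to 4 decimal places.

0.5441

r = Cov(u,v) / (s_u · s_v) = 232.21 / (18.58 × 22.97)
  = 232.21 / 426.7826 ≈ 0.5441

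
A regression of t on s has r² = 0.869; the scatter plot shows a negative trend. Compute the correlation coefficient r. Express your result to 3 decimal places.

-0.932

|r| = √0.869 = 0.932
The association is negative, so r = −0.932.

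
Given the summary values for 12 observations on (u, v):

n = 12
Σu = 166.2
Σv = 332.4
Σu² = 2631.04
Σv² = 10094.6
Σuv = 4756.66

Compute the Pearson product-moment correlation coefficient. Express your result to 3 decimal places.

r = (nΣuv − ΣuΣv) / √[(nΣu² − (Σu)²)(nΣv² − (Σv)²)]
Numerator: 12×4756.66 − 166.2×332.4 = 1835.04
Denominator: √[(31572.48 − 27622.44)(121135.2 − 110489.76)] = √[3950.04 × 10645.44] = 6484.5905
r = 1835.04 / 6484.5905 ≈ 0.283

0.283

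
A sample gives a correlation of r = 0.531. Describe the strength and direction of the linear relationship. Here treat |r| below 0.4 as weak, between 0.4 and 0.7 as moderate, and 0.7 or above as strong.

moderate positive

r = 0.531 > 0 so the relationship is positive.
|r| = 0.531, which falls in the moderate range.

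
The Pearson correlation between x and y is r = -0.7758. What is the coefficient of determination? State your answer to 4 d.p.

r² = (-0.7758)² = 0.6019

0.6019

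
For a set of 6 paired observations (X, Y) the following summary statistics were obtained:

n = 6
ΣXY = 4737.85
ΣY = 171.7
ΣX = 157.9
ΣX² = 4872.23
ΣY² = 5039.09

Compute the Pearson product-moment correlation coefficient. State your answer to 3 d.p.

r = (nΣXY − ΣXΣY) / √[(nΣX² − (ΣX)²)(nΣY² − (ΣY)²)]
Numerator: 6×4737.85 − 157.9×171.7 = 1315.67
Denominator: √[(29233.38 − 24932.41)(30234.54 − 29480.89)] = √[4300.97 × 753.65] = 1800.3961
r = 1315.67 / 1800.3961 ≈ 0.731

0.731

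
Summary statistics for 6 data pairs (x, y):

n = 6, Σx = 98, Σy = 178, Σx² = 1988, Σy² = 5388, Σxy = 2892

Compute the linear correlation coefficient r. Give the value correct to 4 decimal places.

r = (nΣxy − ΣxΣy) / √[(nΣx² − (Σx)²)(nΣy² − (Σy)²)]
Numerator: 6×2892 − 98×178 = -92
Denominator: √[(11928 − 9604)(32328 − 31684)] = √[2324 × 644] = 1223.3789
r = -92 / 1223.3789 ≈ -0.0752

-0.0752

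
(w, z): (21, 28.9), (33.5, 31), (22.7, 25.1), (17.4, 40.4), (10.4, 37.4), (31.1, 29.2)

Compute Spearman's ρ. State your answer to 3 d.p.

-0.429

Rank w: 3, 6, 4, 2, 1, 5
Rank z: 2, 4, 1, 6, 5, 3
d = rank(w) − rank(z): 1, 2, 3, -4, -4, 2; Σd² = 50
ρ = 1 − 6Σd² / [n(n²−1)] = 1 − 6×50 / (6×35) = 1 − 300/210 ≈ -0.429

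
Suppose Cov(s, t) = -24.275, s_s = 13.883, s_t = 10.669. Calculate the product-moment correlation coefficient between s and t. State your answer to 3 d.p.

-0.164

r = Cov(s,t) / (s_s · s_t) = -24.275 / (13.883 × 10.669)
  = -24.275 / 148.1177 ≈ -0.164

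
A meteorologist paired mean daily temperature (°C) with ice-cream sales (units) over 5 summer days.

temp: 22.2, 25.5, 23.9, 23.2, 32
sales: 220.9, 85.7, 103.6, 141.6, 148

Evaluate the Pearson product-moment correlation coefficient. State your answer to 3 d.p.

n = 5, Σx = 126.8, Σy = 699.8, Σx² = 3276.54, Σy² = 108828.82, Σxy = 17586.49
nΣxy − ΣxΣy = 87932.45 − 88734.64 = -802.19
nΣx² − (Σx)² = 16382.7 − 16078.24 = 304.46; nΣy² − (Σy)² = 544144.1 − 489720.04 = 54424.06
r = -802.19 / √(304.46 × 54424.06) = -802.19 / 4070.6203 ≈ -0.197

-0.197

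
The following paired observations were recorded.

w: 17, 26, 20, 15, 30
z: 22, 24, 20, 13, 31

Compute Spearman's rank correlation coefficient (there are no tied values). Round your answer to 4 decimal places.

Rank w: 2, 4, 3, 1, 5
Rank z: 3, 4, 2, 1, 5
d = rank(w) − rank(z): -1, 0, 1, 0, 0; Σd² = 2
ρ = 1 − 6Σd² / [n(n²−1)] = 1 − 6×2 / (5×24) = 1 − 12/120 ≈ 0.9000

0.9000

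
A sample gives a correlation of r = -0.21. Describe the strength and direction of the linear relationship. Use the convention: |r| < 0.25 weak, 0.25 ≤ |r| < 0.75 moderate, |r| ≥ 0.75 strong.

r = -0.21 < 0 so the relationship is negative.
|r| = 0.21, which falls in the weak range.

weak negative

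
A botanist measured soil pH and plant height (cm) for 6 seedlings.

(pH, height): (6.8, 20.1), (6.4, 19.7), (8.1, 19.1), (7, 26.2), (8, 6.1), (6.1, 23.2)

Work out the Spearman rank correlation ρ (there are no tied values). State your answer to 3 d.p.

-0.543

Rank pH: 3, 2, 6, 4, 5, 1
Rank height: 4, 3, 2, 6, 1, 5
d = rank(pH) − rank(height): -1, -1, 4, -2, 4, -4; Σd² = 54
ρ = 1 − 6Σd² / [n(n²−1)] = 1 − 6×54 / (6×35) = 1 − 324/210 ≈ -0.543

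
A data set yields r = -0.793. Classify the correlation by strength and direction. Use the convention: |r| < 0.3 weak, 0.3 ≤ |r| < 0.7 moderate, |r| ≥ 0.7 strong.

strong negative

r = -0.793 < 0 so the relationship is negative.
|r| = 0.793, which falls in the strong range.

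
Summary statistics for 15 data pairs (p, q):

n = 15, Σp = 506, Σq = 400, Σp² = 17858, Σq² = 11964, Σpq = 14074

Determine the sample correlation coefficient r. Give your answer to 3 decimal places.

r = (nΣpq − ΣpΣq) / √[(nΣp² − (Σp)²)(nΣq² − (Σq)²)]
Numerator: 15×14074 − 506×400 = 8710
Denominator: √[(267870 − 256036)(179460 − 160000)] = √[11834 × 19460] = 15175.2970
r = 8710 / 15175.2970 ≈ 0.574

0.574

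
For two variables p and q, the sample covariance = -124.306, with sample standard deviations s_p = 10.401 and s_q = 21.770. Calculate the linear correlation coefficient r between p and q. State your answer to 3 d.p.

-0.549

r = Cov(p,q) / (s_p · s_q) = -124.306 / (10.401 × 21.770)
  = -124.306 / 226.4298 ≈ -0.549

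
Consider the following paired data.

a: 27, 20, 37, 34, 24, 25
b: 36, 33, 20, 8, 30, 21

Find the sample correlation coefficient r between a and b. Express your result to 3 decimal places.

n = 6, Σa = 167, Σb = 148, Σa² = 4855, Σb² = 4190, Σab = 3889
nΣab − ΣaΣb = 23334 − 24716 = -1382
nΣa² − (Σa)² = 29130 − 27889 = 1241; nΣb² − (Σb)² = 25140 − 21904 = 3236
r = -1382 / √(1241 × 3236) = -1382 / 2003.9651 ≈ -0.690

-0.690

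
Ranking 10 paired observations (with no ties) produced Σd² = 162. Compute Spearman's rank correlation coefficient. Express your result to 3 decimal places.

0.018

ρ = 1 − 6Σd² / [n(n²−1)] = 1 − 6×162 / (10×99)
  = 1 − 972/990 = 1 − 0.9818 ≈ 0.018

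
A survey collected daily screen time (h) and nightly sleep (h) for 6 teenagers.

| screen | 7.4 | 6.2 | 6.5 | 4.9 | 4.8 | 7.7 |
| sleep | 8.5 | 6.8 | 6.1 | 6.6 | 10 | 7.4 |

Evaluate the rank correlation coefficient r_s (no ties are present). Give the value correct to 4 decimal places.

-0.0857

Rank screen: 5, 3, 4, 2, 1, 6
Rank sleep: 5, 3, 1, 2, 6, 4
d = rank(screen) − rank(sleep): 0, 0, 3, 0, -5, 2; Σd² = 38
ρ = 1 − 6Σd² / [n(n²−1)] = 1 − 6×38 / (6×35) = 1 − 228/210 ≈ -0.0857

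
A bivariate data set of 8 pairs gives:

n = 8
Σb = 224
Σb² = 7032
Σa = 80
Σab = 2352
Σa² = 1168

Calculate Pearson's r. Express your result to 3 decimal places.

r = (nΣab − ΣaΣb) / √[(nΣa² − (Σa)²)(nΣb² − (Σb)²)]
Numerator: 8×2352 − 80×224 = 896
Denominator: √[(9344 − 6400)(56256 − 50176)] = √[2944 × 6080] = 4230.7824
r = 896 / 4230.7824 ≈ 0.212

0.212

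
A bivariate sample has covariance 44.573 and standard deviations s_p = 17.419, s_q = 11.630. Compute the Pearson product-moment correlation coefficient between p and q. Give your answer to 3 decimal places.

r = Cov(p,q) / (s_p · s_q) = 44.573 / (17.419 × 11.630)
  = 44.573 / 202.5830 ≈ 0.220

0.220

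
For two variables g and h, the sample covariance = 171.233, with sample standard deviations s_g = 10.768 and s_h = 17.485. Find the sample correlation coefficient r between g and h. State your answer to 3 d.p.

0.909

r = Cov(g,h) / (s_g · s_h) = 171.233 / (10.768 × 17.485)
  = 171.233 / 188.2785 ≈ 0.909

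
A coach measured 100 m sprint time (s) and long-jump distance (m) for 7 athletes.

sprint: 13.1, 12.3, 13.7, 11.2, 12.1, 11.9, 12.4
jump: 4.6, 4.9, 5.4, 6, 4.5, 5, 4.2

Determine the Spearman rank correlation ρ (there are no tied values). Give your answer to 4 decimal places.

Rank sprint: 6, 4, 7, 1, 3, 2, 5
Rank jump: 3, 4, 6, 7, 2, 5, 1
d = rank(sprint) − rank(jump): 3, 0, 1, -6, 1, -3, 4; Σd² = 72
ρ = 1 − 6Σd² / [n(n²−1)] = 1 − 6×72 / (7×48) = 1 − 432/336 ≈ -0.2857

-0.2857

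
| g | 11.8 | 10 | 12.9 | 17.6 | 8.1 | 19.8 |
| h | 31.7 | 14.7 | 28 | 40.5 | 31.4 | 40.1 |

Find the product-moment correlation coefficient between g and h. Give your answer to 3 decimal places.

n = 6, Σg = 80.2, Σh = 186.4, Σg² = 1173.06, Σh² = 6239.2, Σgh = 2643.38
nΣgh − ΣgΣh = 15860.28 − 14949.28 = 911
nΣg² − (Σg)² = 7038.36 − 6432.04 = 606.32; nΣh² − (Σh)² = 37435.2 − 34744.96 = 2690.24
r = 911 / √(606.32 × 2690.24) = 911 / 1277.1634 ≈ 0.713

0.713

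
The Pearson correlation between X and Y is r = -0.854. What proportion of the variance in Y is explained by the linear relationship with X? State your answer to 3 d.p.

0.729

r² = (-0.854)² = 0.729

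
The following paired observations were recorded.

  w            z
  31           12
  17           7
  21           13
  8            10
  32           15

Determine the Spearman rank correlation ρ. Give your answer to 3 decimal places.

Rank w: 4, 2, 3, 1, 5
Rank z: 3, 1, 4, 2, 5
d = rank(w) − rank(z): 1, 1, -1, -1, 0; Σd² = 4
ρ = 1 − 6Σd² / [n(n²−1)] = 1 − 6×4 / (5×24) = 1 − 24/120 ≈ 0.800

0.800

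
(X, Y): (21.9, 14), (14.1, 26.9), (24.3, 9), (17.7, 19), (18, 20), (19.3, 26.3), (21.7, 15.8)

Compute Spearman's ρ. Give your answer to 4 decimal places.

Rank X: 6, 1, 7, 2, 3, 4, 5
Rank Y: 2, 7, 1, 4, 5, 6, 3
d = rank(X) − rank(Y): 4, -6, 6, -2, -2, -2, 2; Σd² = 104
ρ = 1 − 6Σd² / [n(n²−1)] = 1 − 6×104 / (7×48) = 1 − 624/336 ≈ -0.8571

-0.8571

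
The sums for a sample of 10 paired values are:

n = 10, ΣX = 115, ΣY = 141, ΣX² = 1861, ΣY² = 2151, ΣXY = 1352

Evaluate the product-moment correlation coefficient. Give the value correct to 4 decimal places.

r = (nΣXY − ΣXΣY) / √[(nΣX² − (ΣX)²)(nΣY² − (ΣY)²)]
Numerator: 10×1352 − 115×141 = -2695
Denominator: √[(18610 − 13225)(21510 − 19881)] = √[5385 × 1629] = 2961.7841
r = -2695 / 2961.7841 ≈ -0.9099

-0.9099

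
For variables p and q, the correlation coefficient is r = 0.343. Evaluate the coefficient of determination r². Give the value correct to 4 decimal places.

r² = (0.343)² = 0.1176

0.1176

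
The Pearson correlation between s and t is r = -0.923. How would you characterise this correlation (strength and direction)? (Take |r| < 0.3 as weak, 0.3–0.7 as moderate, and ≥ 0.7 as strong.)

r = -0.923 < 0 so the relationship is negative.
|r| = 0.923, which falls in the strong range.

strong negative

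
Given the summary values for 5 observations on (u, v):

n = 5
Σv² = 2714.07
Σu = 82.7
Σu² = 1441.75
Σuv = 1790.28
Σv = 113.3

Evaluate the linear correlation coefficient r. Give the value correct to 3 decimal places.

r = (nΣuv − ΣuΣv) / √[(nΣu² − (Σu)²)(nΣv² − (Σv)²)]
Numerator: 5×1790.28 − 82.7×113.3 = -418.51
Denominator: √[(7208.75 − 6839.29)(13570.35 − 12836.89)] = √[369.46 × 733.46] = 520.5614
r = -418.51 / 520.5614 ≈ -0.804

-0.804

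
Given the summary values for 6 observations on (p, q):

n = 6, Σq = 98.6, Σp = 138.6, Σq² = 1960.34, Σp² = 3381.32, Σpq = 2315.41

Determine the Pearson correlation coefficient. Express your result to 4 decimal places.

r = (nΣpq − ΣpΣq) / √[(nΣp² − (Σp)²)(nΣq² − (Σq)²)]
Numerator: 6×2315.41 − 138.6×98.6 = 226.5
Denominator: √[(20287.92 − 19209.96)(11762.04 − 9721.96)] = √[1077.96 × 2040.08] = 1482.9446
r = 226.5 / 1482.9446 ≈ 0.1527

0.1527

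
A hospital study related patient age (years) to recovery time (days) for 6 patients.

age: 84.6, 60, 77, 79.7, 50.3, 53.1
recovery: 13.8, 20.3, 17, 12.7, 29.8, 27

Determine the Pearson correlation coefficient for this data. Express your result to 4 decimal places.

n = 6, Σx = 404.7, Σy = 120.6, Σx² = 28387.95, Σy² = 2669.86, Σxy = 7639.31
nΣxy − ΣxΣy = 45835.86 − 48806.82 = -2970.96
nΣx² − (Σx)² = 170327.7 − 163782.09 = 6545.61; nΣy² − (Σy)² = 16019.16 − 14544.36 = 1474.8
r = -2970.96 / √(6545.61 × 1474.8) = -2970.96 / 3107.0027 ≈ -0.9562

-0.9562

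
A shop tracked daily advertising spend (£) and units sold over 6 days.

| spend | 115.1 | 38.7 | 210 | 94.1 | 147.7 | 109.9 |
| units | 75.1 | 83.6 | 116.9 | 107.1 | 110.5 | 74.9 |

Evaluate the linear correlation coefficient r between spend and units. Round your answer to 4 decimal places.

0.6129

n = 6, Σx = 715.5, Σy = 568.1, Σx² = 101593.81, Σy² = 55585.25, Σxy = 71058.8
nΣxy − ΣxΣy = 426352.8 − 406475.55 = 19877.25
nΣx² − (Σx)² = 609562.86 − 511940.25 = 97622.61; nΣy² − (Σy)² = 333511.5 − 322737.61 = 10773.89
r = 19877.25 / √(97622.61 × 10773.89) = 19877.25 / 32431.0848 ≈ 0.6129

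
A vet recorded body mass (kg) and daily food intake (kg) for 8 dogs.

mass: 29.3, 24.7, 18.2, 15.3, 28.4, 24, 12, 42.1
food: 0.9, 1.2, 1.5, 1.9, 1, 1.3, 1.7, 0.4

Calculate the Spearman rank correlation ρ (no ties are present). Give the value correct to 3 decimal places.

Rank mass: 7, 5, 3, 2, 6, 4, 1, 8
Rank food: 2, 4, 6, 8, 3, 5, 7, 1
d = rank(mass) − rank(food): 5, 1, -3, -6, 3, -1, -6, 7; Σd² = 166
ρ = 1 − 6Σd² / [n(n²−1)] = 1 − 6×166 / (8×63) = 1 − 996/504 ≈ -0.976

-0.976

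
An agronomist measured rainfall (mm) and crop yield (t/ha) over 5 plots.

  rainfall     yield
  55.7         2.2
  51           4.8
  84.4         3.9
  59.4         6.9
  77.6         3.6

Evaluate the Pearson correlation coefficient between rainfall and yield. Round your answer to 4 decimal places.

-0.1835

n = 5, Σx = 328.1, Σy = 21.4, Σx² = 22376.97, Σy² = 103.66, Σxy = 1385.72
nΣxy − ΣxΣy = 6928.6 − 7021.34 = -92.74
nΣx² − (Σx)² = 111884.85 − 107649.61 = 4235.24; nΣy² − (Σy)² = 518.3 − 457.96 = 60.34
r = -92.74 / √(4235.24 × 60.34) = -92.74 / 505.5239 ≈ -0.1835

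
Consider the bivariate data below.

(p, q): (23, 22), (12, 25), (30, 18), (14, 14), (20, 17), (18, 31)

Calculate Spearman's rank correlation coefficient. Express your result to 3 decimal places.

-0.143

Rank p: 5, 1, 6, 2, 4, 3
Rank q: 4, 5, 3, 1, 2, 6
d = rank(p) − rank(q): 1, -4, 3, 1, 2, -3; Σd² = 40
ρ = 1 − 6Σd² / [n(n²−1)] = 1 − 6×40 / (6×35) = 1 − 240/210 ≈ -0.143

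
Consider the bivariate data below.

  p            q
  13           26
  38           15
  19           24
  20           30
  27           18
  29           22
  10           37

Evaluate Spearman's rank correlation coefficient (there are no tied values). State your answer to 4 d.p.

Rank p: 2, 7, 3, 4, 5, 6, 1
Rank q: 5, 1, 4, 6, 2, 3, 7
d = rank(p) − rank(q): -3, 6, -1, -2, 3, 3, -6; Σd² = 104
ρ = 1 − 6Σd² / [n(n²−1)] = 1 − 6×104 / (7×48) = 1 − 624/336 ≈ -0.8571

-0.8571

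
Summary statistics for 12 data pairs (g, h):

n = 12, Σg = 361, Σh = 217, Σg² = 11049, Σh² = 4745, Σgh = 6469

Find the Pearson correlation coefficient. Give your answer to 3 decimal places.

r = (nΣgh − ΣgΣh) / √[(nΣg² − (Σg)²)(nΣh² − (Σh)²)]
Numerator: 12×6469 − 361×217 = -709
Denominator: √[(132588 − 130321)(56940 − 47089)] = √[2267 × 9851] = 4725.6975
r = -709 / 4725.6975 ≈ -0.150

-0.150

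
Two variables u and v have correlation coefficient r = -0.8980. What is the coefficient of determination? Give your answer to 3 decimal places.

0.806

r² = (-0.8980)² = 0.806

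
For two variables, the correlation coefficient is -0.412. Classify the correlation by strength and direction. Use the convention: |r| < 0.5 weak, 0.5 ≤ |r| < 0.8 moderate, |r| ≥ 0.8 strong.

r = -0.412 < 0 so the relationship is negative.
|r| = 0.412, which falls in the weak range.

weak negative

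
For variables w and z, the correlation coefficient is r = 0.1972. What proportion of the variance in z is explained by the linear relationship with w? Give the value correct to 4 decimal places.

r² = (0.1972)² = 0.0389

0.0389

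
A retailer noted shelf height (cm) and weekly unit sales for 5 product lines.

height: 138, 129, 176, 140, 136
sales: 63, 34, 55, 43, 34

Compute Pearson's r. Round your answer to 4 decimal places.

0.4967

n = 5, Σx = 719, Σy = 229, Σx² = 104757, Σy² = 11155, Σxy = 33404
nΣxy − ΣxΣy = 167020 − 164651 = 2369
nΣx² − (Σx)² = 523785 − 516961 = 6824; nΣy² − (Σy)² = 55775 − 52441 = 3334
r = 2369 / √(6824 × 3334) = 2369 / 4769.8235 ≈ 0.4967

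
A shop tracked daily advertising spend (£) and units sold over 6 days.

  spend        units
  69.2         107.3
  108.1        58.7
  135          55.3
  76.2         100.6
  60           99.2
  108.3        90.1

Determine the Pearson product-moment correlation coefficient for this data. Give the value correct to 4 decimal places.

-0.8692

n = 6, Σx = 556.8, Σy = 511.2, Σx² = 55834.58, Σy² = 46096.08, Σxy = 44611.68
nΣxy − ΣxΣy = 267670.08 − 284636.16 = -16966.08
nΣx² − (Σx)² = 335007.48 − 310026.24 = 24981.24; nΣy² − (Σy)² = 276576.48 − 261325.44 = 15251.04
r = -16966.08 / √(24981.24 × 15251.04) = -16966.08 / 19518.9623 ≈ -0.8692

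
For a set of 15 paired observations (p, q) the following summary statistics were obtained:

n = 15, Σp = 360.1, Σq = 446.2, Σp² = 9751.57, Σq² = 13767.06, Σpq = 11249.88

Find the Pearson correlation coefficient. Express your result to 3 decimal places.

0.728

r = (nΣpq − ΣpΣq) / √[(nΣp² − (Σp)²)(nΣq² − (Σq)²)]
Numerator: 15×11249.88 − 360.1×446.2 = 8071.58
Denominator: √[(146273.55 − 129672.01)(206505.9 − 199094.44)] = √[16601.54 × 7411.46] = 11092.4141
r = 8071.58 / 11092.4141 ≈ 0.728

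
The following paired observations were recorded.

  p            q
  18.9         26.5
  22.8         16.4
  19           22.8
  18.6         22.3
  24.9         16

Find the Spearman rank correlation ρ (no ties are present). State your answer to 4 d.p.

-0.7000

Rank p: 2, 4, 3, 1, 5
Rank q: 5, 2, 4, 3, 1
d = rank(p) − rank(q): -3, 2, -1, -2, 4; Σd² = 34
ρ = 1 − 6Σd² / [n(n²−1)] = 1 − 6×34 / (5×24) = 1 − 204/120 ≈ -0.7000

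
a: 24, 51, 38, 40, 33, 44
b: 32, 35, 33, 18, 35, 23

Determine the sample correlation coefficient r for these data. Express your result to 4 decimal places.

-0.1597

n = 6, Σa = 230, Σb = 176, Σa² = 9246, Σb² = 5416, Σab = 6694
nΣab − ΣaΣb = 40164 − 40480 = -316
nΣa² − (Σa)² = 55476 − 52900 = 2576; nΣb² − (Σb)² = 32496 − 30976 = 1520
r = -316 / √(2576 × 1520) = -316 / 1978.7673 ≈ -0.1597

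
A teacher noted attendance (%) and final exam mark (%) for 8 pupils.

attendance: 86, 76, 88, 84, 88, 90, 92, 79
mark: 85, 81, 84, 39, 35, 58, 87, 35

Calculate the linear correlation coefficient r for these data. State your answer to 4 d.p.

0.1900

n = 8, Σx = 683, Σy = 504, Σx² = 58521, Σy² = 35746, Σxy = 43203
nΣxy − ΣxΣy = 345624 − 344232 = 1392
nΣx² − (Σx)² = 468168 − 466489 = 1679; nΣy² − (Σy)² = 285968 − 254016 = 31952
r = 1392 / √(1679 × 31952) = 1392 / 7324.4391 ≈ 0.1900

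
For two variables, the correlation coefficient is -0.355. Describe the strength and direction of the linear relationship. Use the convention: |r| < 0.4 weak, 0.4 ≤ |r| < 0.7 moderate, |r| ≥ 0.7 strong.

r = -0.355 < 0 so the relationship is negative.
|r| = 0.355, which falls in the weak range.

weak negative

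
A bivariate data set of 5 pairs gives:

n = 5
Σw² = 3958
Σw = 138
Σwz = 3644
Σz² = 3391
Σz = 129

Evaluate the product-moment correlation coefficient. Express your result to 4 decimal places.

0.8637

r = (nΣwz − ΣwΣz) / √[(nΣw² − (Σw)²)(nΣz² − (Σz)²)]
Numerator: 5×3644 − 138×129 = 418
Denominator: √[(19790 − 19044)(16955 − 16641)] = √[746 × 314] = 483.9876
r = 418 / 483.9876 ≈ 0.8637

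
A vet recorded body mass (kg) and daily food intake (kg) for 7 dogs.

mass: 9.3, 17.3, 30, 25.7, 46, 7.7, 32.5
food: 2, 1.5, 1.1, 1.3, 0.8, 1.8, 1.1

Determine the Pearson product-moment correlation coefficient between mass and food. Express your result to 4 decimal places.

n = 7, Σx = 168.5, Σy = 9.6, Σx² = 5177.81, Σy² = 14.24, Σxy = 197.37
nΣxy − ΣxΣy = 1381.59 − 1617.6 = -236.01
nΣx² − (Σx)² = 36244.67 − 28392.25 = 7852.42; nΣy² − (Σy)² = 99.68 − 92.16 = 7.52
r = -236.01 / √(7852.42 × 7.52) = -236.01 / 243.0025 ≈ -0.9712

-0.9712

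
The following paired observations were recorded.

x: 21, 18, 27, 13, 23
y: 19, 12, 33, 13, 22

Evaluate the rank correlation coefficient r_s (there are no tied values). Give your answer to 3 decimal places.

Rank x: 3, 2, 5, 1, 4
Rank y: 3, 1, 5, 2, 4
d = rank(x) − rank(y): 0, 1, 0, -1, 0; Σd² = 2
ρ = 1 − 6Σd² / [n(n²−1)] = 1 − 6×2 / (5×24) = 1 − 12/120 ≈ 0.900

0.900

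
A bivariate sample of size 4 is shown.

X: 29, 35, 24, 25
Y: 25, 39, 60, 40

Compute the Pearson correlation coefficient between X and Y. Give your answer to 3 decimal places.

-0.478

n = 4, ΣX = 113, ΣY = 164, ΣX² = 3267, ΣY² = 7346, ΣXY = 4530
nΣXY − ΣXΣY = 18120 − 18532 = -412
nΣX² − (ΣX)² = 13068 − 12769 = 299; nΣY² − (ΣY)² = 29384 − 26896 = 2488
r = -412 / √(299 × 2488) = -412 / 862.5033 ≈ -0.478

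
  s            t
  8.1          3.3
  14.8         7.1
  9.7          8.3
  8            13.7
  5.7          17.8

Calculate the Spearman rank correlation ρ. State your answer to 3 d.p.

-0.700

Rank s: 3, 5, 4, 2, 1
Rank t: 1, 2, 3, 4, 5
d = rank(s) − rank(t): 2, 3, 1, -2, -4; Σd² = 34
ρ = 1 − 6Σd² / [n(n²−1)] = 1 − 6×34 / (5×24) = 1 − 204/120 ≈ -0.700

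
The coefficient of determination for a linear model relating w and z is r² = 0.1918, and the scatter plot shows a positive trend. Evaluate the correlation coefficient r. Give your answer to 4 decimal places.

|r| = √0.1918 = 0.4379
The association is positive, so r = 0.4379.

0.4379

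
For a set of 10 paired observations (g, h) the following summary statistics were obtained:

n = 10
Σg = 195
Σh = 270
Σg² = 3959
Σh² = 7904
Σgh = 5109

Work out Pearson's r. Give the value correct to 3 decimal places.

-0.503

r = (nΣgh − ΣgΣh) / √[(nΣg² − (Σg)²)(nΣh² − (Σh)²)]
Numerator: 10×5109 − 195×270 = -1560
Denominator: √[(39590 − 38025)(79040 − 72900)] = √[1565 × 6140] = 3099.8548
r = -1560 / 3099.8548 ≈ -0.503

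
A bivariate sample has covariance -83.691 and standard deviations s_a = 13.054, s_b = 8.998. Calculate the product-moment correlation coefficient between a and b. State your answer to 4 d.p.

r = Cov(a,b) / (s_a · s_b) = -83.691 / (13.054 × 8.998)
  = -83.691 / 117.4599 ≈ -0.7125

-0.7125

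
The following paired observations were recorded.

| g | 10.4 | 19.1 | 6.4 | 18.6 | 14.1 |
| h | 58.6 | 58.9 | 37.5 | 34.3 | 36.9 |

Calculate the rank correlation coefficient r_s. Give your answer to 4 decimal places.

Rank g: 2, 5, 1, 4, 3
Rank h: 4, 5, 3, 1, 2
d = rank(g) − rank(h): -2, 0, -2, 3, 1; Σd² = 18
ρ = 1 − 6Σd² / [n(n²−1)] = 1 − 6×18 / (5×24) = 1 − 108/120 ≈ 0.1000

0.1000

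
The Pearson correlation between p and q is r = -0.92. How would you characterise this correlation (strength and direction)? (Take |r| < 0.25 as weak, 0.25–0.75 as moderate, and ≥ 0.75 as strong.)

r = -0.92 < 0 so the relationship is negative.
|r| = 0.92, which falls in the strong range.

strong negative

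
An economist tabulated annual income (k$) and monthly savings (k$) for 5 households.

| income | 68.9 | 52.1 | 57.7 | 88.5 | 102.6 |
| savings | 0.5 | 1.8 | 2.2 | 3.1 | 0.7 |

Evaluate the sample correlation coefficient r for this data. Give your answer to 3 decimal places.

-0.137

n = 5, Σx = 369.8, Σy = 8.3, Σx² = 29149.92, Σy² = 18.43, Σxy = 601.34
nΣxy − ΣxΣy = 3006.7 − 3069.34 = -62.64
nΣx² − (Σx)² = 145749.6 − 136752.04 = 8997.56; nΣy² − (Σy)² = 92.15 − 68.89 = 23.26
r = -62.64 / √(8997.56 × 23.26) = -62.64 / 457.4749 ≈ -0.137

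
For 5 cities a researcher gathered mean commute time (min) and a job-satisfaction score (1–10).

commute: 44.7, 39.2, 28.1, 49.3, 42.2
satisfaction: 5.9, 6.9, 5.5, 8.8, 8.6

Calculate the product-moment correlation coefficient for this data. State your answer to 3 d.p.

0.675

n = 5, Σx = 203.5, Σy = 35.7, Σx² = 8535.67, Σy² = 264.07, Σxy = 1485.52
nΣxy − ΣxΣy = 7427.6 − 7264.95 = 162.65
nΣx² − (Σx)² = 42678.35 − 41412.25 = 1266.1; nΣy² − (Σy)² = 1320.35 − 1274.49 = 45.86
r = 162.65 / √(1266.1 × 45.86) = 162.65 / 240.9634 ≈ 0.675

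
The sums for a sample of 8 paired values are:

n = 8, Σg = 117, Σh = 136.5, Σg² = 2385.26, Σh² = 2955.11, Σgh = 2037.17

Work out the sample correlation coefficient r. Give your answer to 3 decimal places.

0.063

r = (nΣgh − ΣgΣh) / √[(nΣg² − (Σg)²)(nΣh² − (Σh)²)]
Numerator: 8×2037.17 − 117×136.5 = 326.86
Denominator: √[(19082.08 − 13689)(23640.88 − 18632.25)] = √[5393.08 × 5008.63] = 5197.3014
r = 326.86 / 5197.3014 ≈ 0.063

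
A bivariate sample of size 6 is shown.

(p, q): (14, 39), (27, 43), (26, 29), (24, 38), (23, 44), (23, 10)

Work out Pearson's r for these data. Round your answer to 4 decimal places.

n = 6, Σp = 137, Σq = 203, Σp² = 3235, Σq² = 7691, Σpq = 4615
nΣpq − ΣpΣq = 27690 − 27811 = -121
nΣp² − (Σp)² = 19410 − 18769 = 641; nΣq² − (Σq)² = 46146 − 41209 = 4937
r = -121 / √(641 × 4937) = -121 / 1778.9370 ≈ -0.0680

-0.0680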